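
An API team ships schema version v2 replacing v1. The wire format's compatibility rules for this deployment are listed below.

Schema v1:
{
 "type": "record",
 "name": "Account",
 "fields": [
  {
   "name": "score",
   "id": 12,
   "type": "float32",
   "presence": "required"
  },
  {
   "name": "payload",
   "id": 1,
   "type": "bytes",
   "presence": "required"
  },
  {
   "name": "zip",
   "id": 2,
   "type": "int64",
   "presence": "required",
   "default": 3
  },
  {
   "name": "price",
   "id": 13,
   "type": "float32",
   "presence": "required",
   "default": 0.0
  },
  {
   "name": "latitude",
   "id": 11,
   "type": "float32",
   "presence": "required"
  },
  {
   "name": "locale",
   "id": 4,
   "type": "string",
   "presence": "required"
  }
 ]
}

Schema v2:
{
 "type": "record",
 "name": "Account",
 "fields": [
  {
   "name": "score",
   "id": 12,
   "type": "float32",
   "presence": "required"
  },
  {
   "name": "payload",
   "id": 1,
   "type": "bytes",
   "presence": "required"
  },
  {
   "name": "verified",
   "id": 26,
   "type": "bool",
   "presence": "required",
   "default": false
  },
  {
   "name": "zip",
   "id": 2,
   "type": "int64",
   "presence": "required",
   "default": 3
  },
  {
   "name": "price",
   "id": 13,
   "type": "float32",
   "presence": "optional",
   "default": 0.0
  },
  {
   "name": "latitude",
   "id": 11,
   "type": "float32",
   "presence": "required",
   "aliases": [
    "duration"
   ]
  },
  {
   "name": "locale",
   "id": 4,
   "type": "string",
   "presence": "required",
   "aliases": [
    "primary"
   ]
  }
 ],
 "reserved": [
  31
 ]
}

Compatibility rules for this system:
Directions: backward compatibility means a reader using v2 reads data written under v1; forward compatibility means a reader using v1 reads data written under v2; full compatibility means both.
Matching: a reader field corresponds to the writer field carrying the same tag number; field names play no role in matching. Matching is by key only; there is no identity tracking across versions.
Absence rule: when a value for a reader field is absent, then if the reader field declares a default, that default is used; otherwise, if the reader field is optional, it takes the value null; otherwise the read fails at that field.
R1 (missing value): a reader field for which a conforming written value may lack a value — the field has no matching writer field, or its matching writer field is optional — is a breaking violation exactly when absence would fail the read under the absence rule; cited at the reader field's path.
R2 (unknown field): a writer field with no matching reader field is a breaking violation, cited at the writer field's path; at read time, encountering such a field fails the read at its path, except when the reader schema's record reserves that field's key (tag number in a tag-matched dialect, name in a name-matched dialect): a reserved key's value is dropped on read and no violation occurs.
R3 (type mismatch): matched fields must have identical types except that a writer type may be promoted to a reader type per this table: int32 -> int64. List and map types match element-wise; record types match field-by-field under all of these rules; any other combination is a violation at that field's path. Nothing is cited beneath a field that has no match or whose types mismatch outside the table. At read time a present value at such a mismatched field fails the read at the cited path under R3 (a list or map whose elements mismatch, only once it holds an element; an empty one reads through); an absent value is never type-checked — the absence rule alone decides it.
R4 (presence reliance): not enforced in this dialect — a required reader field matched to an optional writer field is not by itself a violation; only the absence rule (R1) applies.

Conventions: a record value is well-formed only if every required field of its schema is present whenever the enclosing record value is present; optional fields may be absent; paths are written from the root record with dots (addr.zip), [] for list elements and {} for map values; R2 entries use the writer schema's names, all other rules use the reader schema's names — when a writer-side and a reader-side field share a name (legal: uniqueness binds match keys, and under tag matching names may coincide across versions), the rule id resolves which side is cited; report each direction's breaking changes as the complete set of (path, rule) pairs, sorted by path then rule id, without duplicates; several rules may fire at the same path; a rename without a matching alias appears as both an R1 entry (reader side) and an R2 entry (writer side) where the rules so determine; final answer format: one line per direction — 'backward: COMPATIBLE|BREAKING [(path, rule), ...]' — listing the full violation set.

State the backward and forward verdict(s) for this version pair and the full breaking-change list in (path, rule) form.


arrows below run writer -> reader for Account
checking backward for Account: reader v2 against writer v1:
  float32 -> float32, writer required: score aligns to score
  bytes -> bytes, writer required: payload aligns to payload
  no writer field matches reader verified
  int64 -> int64, writer required: zip aligns to zip
  float32 -> float32, writer required: price aligns to price
  float32 -> float32, writer required: latitude aligns to latitude
  string -> string, writer required: locale aligns to locale
  => no violations; backward on Account: COMPATIBLE
checking forward for Account: reader v1 against writer v2:
  float32 -> float32, writer required: score aligns to score
  bytes -> bytes, writer required: payload aligns to payload
  int64 -> int64, writer required: zip aligns to zip
  float32 -> float32, writer optional: price aligns to price
  float32 -> float32, writer required: latitude aligns to latitude
  string -> string, writer required: locale aligns to locale
  writer field verified has no reader counterpart
  breaking: (verified, R2)
  => forward verdict for Account: BREAKING, 1 violation(s)

backward: COMPATIBLE []; forward: BREAKING [(verified, R2)]


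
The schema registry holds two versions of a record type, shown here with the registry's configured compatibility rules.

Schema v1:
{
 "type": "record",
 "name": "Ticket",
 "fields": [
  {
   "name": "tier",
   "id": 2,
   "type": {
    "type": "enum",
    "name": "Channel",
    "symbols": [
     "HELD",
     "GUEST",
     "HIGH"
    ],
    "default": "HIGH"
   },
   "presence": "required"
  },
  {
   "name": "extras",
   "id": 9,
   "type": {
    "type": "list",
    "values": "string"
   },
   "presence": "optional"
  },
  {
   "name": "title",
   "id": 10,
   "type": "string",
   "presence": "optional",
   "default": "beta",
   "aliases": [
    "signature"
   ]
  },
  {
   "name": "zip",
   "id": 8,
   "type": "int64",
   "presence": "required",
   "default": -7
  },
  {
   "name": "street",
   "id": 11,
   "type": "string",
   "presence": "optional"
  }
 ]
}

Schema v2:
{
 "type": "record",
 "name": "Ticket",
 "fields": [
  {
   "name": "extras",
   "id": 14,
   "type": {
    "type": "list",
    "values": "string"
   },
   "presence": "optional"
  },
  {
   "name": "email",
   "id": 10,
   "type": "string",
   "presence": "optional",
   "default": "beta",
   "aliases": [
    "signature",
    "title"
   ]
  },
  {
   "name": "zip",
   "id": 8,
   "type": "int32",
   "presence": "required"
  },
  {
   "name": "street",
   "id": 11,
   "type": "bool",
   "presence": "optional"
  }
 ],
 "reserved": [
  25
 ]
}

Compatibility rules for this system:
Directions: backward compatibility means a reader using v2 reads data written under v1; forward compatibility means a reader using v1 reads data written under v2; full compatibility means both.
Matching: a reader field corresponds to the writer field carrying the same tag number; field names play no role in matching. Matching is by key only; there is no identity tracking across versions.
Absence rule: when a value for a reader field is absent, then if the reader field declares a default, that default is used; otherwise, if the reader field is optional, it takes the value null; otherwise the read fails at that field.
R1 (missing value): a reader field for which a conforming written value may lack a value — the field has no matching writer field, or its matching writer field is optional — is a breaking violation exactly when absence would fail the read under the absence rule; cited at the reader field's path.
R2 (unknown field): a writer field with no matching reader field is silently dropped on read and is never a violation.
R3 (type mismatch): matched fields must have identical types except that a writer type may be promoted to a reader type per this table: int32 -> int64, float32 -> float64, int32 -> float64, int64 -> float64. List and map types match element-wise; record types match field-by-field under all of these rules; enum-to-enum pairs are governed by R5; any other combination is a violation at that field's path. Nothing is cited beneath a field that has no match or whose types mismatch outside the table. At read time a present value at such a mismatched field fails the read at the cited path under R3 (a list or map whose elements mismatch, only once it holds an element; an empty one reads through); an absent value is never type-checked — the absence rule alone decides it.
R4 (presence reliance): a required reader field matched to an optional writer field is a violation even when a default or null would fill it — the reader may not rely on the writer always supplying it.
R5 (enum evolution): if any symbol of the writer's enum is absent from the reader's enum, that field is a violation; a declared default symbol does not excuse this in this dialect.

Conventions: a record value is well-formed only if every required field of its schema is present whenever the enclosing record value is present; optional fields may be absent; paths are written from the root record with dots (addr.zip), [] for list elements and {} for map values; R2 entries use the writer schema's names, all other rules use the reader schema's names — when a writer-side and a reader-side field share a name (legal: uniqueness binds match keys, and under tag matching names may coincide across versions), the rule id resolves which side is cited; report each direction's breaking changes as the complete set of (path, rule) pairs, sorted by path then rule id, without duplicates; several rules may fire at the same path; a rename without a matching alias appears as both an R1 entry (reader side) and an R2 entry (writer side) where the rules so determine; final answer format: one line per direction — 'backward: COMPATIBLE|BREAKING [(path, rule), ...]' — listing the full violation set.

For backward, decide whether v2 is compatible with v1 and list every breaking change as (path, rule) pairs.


backward: BREAKING [(street, R3), (zip, R3)]

arrows below run writer -> reader for Ticket
backward analysis of Ticket with v2 as reader and v1 as writer:
  extras has no writer counterpart
  email <- title (string -> string, writer optional)
  zip <- zip (int64 -> int32, writer required)
  street <- street (string -> bool, writer optional)
  writer field tier has no reader counterpart
  writer field extras has no reader counterpart
  violation R3 at street
  violation R3 at zip
  => backward verdict for Ticket: BREAKING, 2 violation(s)
diffs on Ticket not affecting the asked answer:
  renamed field title to email in record Ticket (alias title declared on the renamed field) -> inert for the asked Ticket verdict: nothing fires
  removed field tier from record Ticket -> affects forward compatibility only, which is not asked
  field extras in record Ticket: tag 9 changed to 14 -> inert for the asked Ticket verdict: nothing fires


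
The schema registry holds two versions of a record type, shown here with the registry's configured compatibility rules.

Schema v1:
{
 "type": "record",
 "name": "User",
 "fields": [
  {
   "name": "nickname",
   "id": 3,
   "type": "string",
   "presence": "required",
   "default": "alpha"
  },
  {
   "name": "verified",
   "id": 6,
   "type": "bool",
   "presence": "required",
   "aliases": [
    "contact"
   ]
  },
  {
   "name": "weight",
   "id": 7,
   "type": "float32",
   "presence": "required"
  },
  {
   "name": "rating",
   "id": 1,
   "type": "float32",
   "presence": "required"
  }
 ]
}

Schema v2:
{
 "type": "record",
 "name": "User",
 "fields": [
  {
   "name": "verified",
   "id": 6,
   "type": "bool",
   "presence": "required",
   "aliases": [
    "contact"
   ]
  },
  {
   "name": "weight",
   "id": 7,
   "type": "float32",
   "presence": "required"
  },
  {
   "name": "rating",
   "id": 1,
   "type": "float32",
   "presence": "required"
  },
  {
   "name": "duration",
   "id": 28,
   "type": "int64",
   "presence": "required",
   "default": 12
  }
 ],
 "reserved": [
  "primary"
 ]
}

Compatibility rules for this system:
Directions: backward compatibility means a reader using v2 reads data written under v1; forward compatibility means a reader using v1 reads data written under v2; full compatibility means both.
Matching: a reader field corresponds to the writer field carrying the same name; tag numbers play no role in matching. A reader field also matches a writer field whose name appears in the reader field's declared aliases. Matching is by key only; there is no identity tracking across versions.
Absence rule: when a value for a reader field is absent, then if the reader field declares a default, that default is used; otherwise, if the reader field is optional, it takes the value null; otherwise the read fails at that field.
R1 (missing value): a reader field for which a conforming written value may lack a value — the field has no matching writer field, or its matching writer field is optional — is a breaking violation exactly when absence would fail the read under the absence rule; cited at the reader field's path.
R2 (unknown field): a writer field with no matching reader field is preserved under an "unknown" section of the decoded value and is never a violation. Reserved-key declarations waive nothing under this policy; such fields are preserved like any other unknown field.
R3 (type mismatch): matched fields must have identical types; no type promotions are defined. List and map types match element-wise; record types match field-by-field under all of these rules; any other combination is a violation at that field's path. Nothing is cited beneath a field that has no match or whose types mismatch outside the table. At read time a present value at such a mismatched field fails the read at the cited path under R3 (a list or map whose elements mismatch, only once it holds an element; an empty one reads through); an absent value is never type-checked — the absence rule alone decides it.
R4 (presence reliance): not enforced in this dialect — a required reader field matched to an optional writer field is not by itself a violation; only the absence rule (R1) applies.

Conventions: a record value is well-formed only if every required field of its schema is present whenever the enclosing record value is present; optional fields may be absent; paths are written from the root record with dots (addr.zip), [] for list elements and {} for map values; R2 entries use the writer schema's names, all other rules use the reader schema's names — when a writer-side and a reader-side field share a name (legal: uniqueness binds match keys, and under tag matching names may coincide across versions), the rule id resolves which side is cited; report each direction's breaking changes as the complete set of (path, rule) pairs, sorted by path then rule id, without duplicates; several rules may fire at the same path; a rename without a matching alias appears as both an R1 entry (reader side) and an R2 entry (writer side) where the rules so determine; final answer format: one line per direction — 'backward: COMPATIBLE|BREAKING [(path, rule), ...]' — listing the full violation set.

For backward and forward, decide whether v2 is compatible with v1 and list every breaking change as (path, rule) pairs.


the writer's type comes first in each User pair
backward on User — v2 reading data written by v1:
  verified: paired with writer verified (bool -> bool; writer required)
  weight: paired with writer weight (float32 -> float32; writer required)
  rating: paired with writer rating (float32 -> float32; writer required)
  duration has no writer counterpart
  nickname (writer side), unknown to reader
  nothing fires on User: backward is COMPATIBLE
forward on User — v1 reading data written by v2:
  nickname has no writer counterpart
  verified: paired with writer verified (bool -> bool; writer required)
  weight: paired with writer weight (float32 -> float32; writer required)
  rating: paired with writer rating (float32 -> float32; writer required)
  duration (writer side), unknown to reader
  nothing fires on User: forward is COMPATIBLE

backward: COMPATIBLE []; forward: COMPATIBLE []


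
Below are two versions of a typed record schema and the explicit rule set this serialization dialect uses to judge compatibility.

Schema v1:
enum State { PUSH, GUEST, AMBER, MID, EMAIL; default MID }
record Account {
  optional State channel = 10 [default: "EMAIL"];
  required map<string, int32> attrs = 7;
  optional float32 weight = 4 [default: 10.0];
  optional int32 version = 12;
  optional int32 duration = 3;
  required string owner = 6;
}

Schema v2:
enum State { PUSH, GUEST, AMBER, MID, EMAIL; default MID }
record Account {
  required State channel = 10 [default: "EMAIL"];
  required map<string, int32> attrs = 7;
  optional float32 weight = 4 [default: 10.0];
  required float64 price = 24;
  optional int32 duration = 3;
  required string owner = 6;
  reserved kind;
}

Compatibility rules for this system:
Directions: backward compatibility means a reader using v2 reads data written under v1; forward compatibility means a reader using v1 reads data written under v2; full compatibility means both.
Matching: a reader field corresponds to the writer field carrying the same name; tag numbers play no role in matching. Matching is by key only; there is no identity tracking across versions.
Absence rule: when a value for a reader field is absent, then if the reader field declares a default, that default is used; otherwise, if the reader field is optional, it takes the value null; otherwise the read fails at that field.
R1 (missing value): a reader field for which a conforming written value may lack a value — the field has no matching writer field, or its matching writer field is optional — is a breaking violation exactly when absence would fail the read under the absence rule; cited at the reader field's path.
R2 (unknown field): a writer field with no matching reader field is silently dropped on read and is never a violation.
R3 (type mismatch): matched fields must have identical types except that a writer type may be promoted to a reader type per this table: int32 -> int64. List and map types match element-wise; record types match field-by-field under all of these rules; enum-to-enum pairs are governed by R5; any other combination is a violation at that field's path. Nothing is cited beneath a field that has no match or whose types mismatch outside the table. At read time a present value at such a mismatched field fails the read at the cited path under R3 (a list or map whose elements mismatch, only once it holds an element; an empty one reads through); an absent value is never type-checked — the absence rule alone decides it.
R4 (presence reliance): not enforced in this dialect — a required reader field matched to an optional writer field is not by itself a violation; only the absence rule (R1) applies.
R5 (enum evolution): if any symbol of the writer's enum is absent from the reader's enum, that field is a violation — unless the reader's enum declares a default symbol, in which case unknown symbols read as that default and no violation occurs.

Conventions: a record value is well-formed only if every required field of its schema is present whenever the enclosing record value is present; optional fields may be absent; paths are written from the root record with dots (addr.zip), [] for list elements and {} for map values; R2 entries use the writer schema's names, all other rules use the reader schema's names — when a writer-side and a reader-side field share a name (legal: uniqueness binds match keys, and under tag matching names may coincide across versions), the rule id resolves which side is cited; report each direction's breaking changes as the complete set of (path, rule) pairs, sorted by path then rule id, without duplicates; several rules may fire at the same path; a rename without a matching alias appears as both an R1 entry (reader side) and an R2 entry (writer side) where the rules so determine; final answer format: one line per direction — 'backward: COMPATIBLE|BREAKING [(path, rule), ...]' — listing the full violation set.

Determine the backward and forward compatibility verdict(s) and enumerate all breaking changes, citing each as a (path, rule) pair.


backward: BREAKING [(price, R1)]; forward: COMPATIBLE []

arrows below run writer -> reader for Account
checking backward for Account: reader v2 against writer v1:
  channel: State -> State, writer optional; from channel
  attrs: map<string, int32> -> map<string, int32>, writer required; from attrs
  weight: float32 -> float32, writer optional; from weight
  price has no writer counterpart
  duration: int32 -> int32, writer optional; from duration
  owner: string -> string, writer required; from owner
  writer field version has no reader counterpart
  R1 fires at price
  => backward verdict for Account: BREAKING, 1 violation(s)
checking forward for Account: reader v1 against writer v2:
  channel: State -> State, writer required; from channel
  attrs: map<string, int32> -> map<string, int32>, writer required; from attrs
  weight: float32 -> float32, writer optional; from weight
  version has no writer counterpart
  duration: int32 -> int32, writer optional; from duration
  owner: string -> string, writer required; from owner
  writer field price has no reader counterpart
  nothing fires on Account: forward is COMPATIBLE


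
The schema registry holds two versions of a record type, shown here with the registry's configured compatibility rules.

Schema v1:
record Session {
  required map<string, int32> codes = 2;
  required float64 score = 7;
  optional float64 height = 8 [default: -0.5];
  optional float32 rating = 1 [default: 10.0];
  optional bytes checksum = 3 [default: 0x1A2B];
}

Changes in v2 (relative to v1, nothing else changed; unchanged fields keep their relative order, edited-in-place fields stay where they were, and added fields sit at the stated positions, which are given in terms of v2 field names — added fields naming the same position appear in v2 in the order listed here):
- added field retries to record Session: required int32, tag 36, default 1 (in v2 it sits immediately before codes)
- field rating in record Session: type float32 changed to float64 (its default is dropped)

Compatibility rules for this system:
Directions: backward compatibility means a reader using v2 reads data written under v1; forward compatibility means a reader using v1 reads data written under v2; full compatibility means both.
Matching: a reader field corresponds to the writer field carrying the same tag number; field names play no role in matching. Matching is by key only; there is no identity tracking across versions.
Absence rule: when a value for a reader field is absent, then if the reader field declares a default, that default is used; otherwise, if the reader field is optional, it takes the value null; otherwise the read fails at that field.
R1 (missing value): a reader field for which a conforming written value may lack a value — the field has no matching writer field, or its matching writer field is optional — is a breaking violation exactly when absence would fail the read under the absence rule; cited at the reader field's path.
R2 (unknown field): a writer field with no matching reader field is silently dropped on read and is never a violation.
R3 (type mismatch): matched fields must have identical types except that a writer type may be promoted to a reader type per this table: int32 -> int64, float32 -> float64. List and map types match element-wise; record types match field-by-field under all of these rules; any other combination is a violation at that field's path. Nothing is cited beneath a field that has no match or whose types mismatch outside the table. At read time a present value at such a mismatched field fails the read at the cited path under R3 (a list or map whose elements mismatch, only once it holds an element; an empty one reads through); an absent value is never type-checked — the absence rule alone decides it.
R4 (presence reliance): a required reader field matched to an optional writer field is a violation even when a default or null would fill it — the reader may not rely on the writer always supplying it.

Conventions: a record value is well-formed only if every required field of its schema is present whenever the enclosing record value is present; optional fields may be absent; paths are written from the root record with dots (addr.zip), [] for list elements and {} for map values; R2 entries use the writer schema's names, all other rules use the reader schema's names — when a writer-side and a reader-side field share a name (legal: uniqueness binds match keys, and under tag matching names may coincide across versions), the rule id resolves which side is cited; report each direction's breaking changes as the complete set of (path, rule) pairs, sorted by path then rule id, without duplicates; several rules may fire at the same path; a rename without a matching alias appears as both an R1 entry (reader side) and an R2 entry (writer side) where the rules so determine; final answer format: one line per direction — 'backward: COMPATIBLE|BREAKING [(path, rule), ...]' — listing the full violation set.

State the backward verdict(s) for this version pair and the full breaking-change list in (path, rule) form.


each type pair in Session: writer, then reader
backward pass over Session, reader schema v2, writer schema v1:
  no writer field matches reader retries
  writer required, map<string, int32> -> map<string, int32>: reader codes maps from writer codes
  writer required, float64 -> float64: reader score maps from writer score
  writer optional, float64 -> float64: reader height maps from writer height
  writer optional, float32 -> float64: reader rating maps from writer rating
  writer optional, bytes -> bytes: reader checksum maps from writer checksum
  => no violations; backward on Session: COMPATIBLE
the rest of the Session diff is inert for this question:
  added field retries to record Session: required int32, tag 36, default 1 (in v2 it sits immediately before codes) -> fires no rule on Session, leaving the asked answer as it is
  field rating in record Session: type float32 changed to float64 (its default is dropped) -> fires only in the forward direction of Session, which is not asked here

backward: COMPATIBLE []


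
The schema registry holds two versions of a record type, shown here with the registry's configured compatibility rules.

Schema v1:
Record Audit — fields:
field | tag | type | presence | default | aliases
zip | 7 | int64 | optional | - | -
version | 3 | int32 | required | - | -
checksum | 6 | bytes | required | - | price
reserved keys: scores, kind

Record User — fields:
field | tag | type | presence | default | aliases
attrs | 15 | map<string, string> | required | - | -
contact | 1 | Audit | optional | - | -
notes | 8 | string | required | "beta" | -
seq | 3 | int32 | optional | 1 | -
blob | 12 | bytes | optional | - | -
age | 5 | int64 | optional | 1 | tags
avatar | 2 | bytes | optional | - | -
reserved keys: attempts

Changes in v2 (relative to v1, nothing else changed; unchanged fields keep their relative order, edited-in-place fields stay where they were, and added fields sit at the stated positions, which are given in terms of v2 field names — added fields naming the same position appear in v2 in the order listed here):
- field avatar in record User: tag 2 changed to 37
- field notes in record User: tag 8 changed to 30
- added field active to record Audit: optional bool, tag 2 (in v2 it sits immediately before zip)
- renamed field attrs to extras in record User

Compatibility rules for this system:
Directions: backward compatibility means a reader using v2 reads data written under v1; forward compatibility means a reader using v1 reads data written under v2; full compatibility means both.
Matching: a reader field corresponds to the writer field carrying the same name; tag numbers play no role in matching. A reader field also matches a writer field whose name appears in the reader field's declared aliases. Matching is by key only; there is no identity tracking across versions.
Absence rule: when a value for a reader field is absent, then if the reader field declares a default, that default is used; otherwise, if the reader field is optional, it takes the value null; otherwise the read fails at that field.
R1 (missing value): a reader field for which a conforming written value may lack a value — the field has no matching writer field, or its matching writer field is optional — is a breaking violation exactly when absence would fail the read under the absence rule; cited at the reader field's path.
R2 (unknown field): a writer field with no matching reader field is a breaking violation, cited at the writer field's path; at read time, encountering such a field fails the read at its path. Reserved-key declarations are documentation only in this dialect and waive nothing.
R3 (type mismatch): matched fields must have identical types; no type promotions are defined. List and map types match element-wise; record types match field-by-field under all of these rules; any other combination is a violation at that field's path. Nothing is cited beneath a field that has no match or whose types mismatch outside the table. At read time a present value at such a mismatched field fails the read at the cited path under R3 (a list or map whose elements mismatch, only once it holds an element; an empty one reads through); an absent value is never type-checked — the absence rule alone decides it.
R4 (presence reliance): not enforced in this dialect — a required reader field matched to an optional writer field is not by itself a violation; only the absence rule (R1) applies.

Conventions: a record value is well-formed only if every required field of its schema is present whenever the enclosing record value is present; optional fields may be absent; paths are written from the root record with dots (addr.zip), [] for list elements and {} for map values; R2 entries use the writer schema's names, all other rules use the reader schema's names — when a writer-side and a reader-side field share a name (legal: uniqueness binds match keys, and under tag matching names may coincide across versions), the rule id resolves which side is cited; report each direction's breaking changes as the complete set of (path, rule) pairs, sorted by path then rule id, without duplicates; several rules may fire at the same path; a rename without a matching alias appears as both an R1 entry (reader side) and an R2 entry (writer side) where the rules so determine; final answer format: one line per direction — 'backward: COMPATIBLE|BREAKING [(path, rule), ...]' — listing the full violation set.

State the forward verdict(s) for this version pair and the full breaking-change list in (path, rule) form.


forward: BREAKING [(attrs, R1), (contact.active, R2), (extras, R2)]

arrows below run writer -> reader for User
forward on User — v1 reading data written by v2:
  attrs: no writer match
  contact: paired with writer contact (Audit -> Audit; writer optional)
  notes: paired with writer notes (string -> string; writer required)
  seq: paired with writer seq (int32 -> int32; writer optional)
  blob: paired with writer blob (bytes -> bytes; writer optional)
  age: paired with writer age (int64 -> int64; writer optional)
  avatar: paired with writer avatar (bytes -> bytes; writer optional)
  leftover writer field: extras
  contact.zip: paired with writer contact.zip (int64 -> int64; writer optional)
  contact.version: paired with writer contact.version (int32 -> int32; writer required)
  contact.checksum: paired with writer contact.checksum (bytes -> bytes; writer required)
  leftover writer field: contact.active
  rule R1 violated at attrs
  rule R2 violated at contact.active
  rule R2 violated at extras
  => forward verdict for User: BREAKING, 3 violation(s)
remaining User differences; none change what is asked:
  field avatar in record User: tag 2 changed to 37 -> inert for the asked User verdict: nothing fires
  field notes in record User: tag 8 changed to 30 -> inert for the asked User verdict: nothing fires


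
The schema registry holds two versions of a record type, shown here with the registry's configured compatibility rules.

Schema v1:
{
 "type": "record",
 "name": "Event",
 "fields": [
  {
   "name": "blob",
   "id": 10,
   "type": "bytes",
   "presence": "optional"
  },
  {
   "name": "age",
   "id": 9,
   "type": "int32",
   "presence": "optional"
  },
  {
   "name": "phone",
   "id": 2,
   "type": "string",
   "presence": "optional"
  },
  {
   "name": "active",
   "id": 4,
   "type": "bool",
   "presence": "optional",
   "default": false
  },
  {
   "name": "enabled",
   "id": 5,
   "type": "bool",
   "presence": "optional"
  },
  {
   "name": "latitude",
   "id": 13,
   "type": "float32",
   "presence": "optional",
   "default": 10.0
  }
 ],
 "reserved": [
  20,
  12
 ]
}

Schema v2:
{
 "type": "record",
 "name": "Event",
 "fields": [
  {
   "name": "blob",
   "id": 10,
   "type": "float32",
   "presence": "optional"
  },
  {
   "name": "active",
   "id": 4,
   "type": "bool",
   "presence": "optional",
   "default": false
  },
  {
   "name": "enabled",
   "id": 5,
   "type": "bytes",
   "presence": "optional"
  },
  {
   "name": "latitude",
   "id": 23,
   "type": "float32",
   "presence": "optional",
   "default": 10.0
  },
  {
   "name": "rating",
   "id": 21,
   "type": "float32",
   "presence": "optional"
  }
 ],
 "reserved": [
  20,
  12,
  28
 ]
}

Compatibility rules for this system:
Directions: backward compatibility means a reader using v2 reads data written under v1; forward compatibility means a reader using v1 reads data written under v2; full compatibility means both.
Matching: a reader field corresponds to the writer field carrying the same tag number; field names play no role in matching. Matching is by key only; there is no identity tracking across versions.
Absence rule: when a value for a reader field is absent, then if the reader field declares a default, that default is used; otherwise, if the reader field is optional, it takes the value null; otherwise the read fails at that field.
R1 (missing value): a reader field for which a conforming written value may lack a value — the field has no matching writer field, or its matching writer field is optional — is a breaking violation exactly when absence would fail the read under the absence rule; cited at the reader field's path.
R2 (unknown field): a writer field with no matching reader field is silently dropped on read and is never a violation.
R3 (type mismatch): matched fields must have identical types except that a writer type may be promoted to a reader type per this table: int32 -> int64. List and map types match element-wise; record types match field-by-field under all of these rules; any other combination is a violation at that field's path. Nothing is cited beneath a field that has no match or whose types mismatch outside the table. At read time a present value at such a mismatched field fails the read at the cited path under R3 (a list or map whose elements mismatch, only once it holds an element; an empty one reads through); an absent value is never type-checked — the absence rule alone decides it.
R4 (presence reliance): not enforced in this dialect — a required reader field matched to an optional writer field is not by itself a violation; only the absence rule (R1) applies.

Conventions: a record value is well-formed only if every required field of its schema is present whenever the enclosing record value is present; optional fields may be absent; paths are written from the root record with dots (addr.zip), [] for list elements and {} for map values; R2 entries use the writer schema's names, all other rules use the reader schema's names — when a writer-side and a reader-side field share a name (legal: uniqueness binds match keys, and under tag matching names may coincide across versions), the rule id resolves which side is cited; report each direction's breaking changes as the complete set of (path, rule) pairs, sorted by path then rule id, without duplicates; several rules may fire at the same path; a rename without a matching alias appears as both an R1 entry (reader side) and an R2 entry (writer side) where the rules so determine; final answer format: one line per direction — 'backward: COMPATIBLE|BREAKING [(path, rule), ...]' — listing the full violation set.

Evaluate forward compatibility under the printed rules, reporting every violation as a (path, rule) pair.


forward: BREAKING [(blob, R3), (enabled, R3)]

in Event below, arrows point writer -> reader
forward pass over Event, reader schema v1, writer schema v2:
  blob: paired with writer blob (float32 -> bytes; writer optional)
  no writer field matches reader age
  no writer field matches reader phone
  active: paired with writer active (bool -> bool; writer optional)
  enabled: paired with writer enabled (bytes -> bool; writer optional)
  no writer field matches reader latitude
  writer field latitude has no reader counterpart
  writer field rating has no reader counterpart
  breaking: (blob, R3)
  breaking: (enabled, R3)
  => forward verdict for Event: BREAKING, 2 violation(s)
the other Event changes do not affect what is asked:
  removed field age from record Event -> inert for the asked Event verdict: nothing fires
  removed field phone from record Event -> inert for the asked Event verdict: nothing fires
  added field rating to record Event: optional float32, tag 21 (in v2 it sits last) -> inert for the asked Event verdict: nothing fires
  field latitude in record Event: tag 13 changed to 23 -> inert for the asked Event verdict: nothing fires


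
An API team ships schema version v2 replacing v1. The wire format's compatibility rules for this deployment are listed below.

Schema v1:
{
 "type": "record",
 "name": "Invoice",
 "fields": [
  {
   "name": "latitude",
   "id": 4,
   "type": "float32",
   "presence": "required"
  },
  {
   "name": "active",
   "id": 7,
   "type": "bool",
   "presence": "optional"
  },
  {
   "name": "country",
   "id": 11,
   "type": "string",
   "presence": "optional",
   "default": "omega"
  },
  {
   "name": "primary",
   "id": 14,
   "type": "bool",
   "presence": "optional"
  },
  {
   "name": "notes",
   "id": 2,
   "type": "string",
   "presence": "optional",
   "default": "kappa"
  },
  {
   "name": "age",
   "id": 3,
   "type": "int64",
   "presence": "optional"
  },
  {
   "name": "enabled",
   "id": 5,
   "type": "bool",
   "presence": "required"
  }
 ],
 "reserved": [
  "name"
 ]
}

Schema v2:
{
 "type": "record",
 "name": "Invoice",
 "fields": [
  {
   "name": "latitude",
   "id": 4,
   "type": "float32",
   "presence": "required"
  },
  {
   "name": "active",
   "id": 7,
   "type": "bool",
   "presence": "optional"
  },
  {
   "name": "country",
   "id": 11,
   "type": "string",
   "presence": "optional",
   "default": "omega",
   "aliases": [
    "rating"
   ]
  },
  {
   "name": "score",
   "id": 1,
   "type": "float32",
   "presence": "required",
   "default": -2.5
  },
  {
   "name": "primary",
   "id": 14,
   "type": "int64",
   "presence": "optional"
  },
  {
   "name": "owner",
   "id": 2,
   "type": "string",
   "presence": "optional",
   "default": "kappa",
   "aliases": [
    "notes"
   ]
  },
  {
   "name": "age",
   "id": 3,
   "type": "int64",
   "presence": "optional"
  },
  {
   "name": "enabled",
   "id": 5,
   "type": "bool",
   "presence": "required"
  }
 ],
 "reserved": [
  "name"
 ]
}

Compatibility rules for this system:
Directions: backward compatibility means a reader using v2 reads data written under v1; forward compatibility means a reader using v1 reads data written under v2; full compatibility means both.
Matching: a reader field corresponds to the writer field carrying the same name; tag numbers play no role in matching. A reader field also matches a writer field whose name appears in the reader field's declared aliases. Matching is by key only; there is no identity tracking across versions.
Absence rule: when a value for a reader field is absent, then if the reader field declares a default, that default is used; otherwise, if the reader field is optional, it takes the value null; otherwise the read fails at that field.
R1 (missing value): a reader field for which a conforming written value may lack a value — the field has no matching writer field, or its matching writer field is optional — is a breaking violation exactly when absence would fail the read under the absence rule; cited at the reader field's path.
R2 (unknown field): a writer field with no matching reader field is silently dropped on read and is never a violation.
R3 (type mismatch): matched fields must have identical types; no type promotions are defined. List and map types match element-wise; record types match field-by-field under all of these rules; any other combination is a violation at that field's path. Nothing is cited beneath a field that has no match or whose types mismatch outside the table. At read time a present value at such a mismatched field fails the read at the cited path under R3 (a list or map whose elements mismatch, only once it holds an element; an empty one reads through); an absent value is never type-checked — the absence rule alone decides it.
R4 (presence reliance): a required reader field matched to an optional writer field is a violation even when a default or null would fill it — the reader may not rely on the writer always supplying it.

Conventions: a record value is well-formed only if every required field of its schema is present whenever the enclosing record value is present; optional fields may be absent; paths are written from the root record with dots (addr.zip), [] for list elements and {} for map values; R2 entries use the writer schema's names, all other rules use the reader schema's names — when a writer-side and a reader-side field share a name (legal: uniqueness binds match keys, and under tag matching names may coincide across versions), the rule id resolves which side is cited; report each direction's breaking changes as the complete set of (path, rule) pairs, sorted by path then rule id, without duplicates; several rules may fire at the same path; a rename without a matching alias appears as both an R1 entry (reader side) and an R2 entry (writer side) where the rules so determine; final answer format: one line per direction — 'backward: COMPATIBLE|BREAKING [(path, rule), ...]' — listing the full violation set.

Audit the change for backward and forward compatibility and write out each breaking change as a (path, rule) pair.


each type pair in Invoice: writer, then reader
backward pass over Invoice, reader schema v2, writer schema v1:
  float32 -> float32, writer required: latitude aligns to latitude
  bool -> bool, writer optional: active aligns to active
  string -> string, writer optional: country aligns to country
  score: no writer-side match
  bool -> int64, writer optional: primary aligns to primary
  string -> string, writer optional: owner aligns to notes
  int64 -> int64, writer optional: age aligns to age
  bool -> bool, writer required: enabled aligns to enabled
  breaking: (primary, R3)
  => backward: BREAKING (1)
forward pass over Invoice, reader schema v1, writer schema v2:
  float32 -> float32, writer required: latitude aligns to latitude
  bool -> bool, writer optional: active aligns to active
  string -> string, writer optional: country aligns to country
  int64 -> bool, writer optional: primary aligns to primary
  notes: no writer-side match
  int64 -> int64, writer optional: age aligns to age
  bool -> bool, writer required: enabled aligns to enabled
  score (writer side), unknown to reader
  owner (writer side), unknown to reader
  breaking: (primary, R3)
  => forward: BREAKING (1)

backward: BREAKING [(primary, R3)]; forward: BREAKING [(primary, R3)]
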